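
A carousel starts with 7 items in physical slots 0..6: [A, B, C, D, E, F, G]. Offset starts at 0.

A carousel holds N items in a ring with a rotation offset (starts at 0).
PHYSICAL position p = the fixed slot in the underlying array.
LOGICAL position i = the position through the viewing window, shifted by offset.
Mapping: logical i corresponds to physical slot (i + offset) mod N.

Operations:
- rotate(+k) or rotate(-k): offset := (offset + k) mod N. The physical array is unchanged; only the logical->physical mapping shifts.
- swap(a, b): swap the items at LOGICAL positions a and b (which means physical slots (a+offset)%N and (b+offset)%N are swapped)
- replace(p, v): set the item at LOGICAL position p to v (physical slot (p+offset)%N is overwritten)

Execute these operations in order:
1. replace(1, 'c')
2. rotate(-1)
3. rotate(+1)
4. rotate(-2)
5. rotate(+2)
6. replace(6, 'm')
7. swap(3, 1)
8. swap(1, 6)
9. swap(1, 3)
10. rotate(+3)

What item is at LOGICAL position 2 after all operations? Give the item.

After op 1 (replace(1, 'c')): offset=0, physical=[A,c,C,D,E,F,G], logical=[A,c,C,D,E,F,G]
After op 2 (rotate(-1)): offset=6, physical=[A,c,C,D,E,F,G], logical=[G,A,c,C,D,E,F]
After op 3 (rotate(+1)): offset=0, physical=[A,c,C,D,E,F,G], logical=[A,c,C,D,E,F,G]
After op 4 (rotate(-2)): offset=5, physical=[A,c,C,D,E,F,G], logical=[F,G,A,c,C,D,E]
After op 5 (rotate(+2)): offset=0, physical=[A,c,C,D,E,F,G], logical=[A,c,C,D,E,F,G]
After op 6 (replace(6, 'm')): offset=0, physical=[A,c,C,D,E,F,m], logical=[A,c,C,D,E,F,m]
After op 7 (swap(3, 1)): offset=0, physical=[A,D,C,c,E,F,m], logical=[A,D,C,c,E,F,m]
After op 8 (swap(1, 6)): offset=0, physical=[A,m,C,c,E,F,D], logical=[A,m,C,c,E,F,D]
After op 9 (swap(1, 3)): offset=0, physical=[A,c,C,m,E,F,D], logical=[A,c,C,m,E,F,D]
After op 10 (rotate(+3)): offset=3, physical=[A,c,C,m,E,F,D], logical=[m,E,F,D,A,c,C]

Answer: F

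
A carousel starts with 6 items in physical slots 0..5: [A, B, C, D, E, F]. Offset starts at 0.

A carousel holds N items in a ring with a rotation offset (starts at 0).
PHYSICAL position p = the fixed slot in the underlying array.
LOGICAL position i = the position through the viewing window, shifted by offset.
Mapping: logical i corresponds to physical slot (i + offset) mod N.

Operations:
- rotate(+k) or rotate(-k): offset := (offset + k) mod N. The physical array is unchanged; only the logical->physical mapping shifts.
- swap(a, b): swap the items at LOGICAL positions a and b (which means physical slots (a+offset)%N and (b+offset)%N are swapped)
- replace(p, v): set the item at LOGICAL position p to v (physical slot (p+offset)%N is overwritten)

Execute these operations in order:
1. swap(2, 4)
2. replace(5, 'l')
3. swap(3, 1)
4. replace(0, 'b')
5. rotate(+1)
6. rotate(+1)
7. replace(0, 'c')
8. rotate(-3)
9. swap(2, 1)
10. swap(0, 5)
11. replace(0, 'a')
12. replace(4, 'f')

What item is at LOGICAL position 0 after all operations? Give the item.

After op 1 (swap(2, 4)): offset=0, physical=[A,B,E,D,C,F], logical=[A,B,E,D,C,F]
After op 2 (replace(5, 'l')): offset=0, physical=[A,B,E,D,C,l], logical=[A,B,E,D,C,l]
After op 3 (swap(3, 1)): offset=0, physical=[A,D,E,B,C,l], logical=[A,D,E,B,C,l]
After op 4 (replace(0, 'b')): offset=0, physical=[b,D,E,B,C,l], logical=[b,D,E,B,C,l]
After op 5 (rotate(+1)): offset=1, physical=[b,D,E,B,C,l], logical=[D,E,B,C,l,b]
After op 6 (rotate(+1)): offset=2, physical=[b,D,E,B,C,l], logical=[E,B,C,l,b,D]
After op 7 (replace(0, 'c')): offset=2, physical=[b,D,c,B,C,l], logical=[c,B,C,l,b,D]
After op 8 (rotate(-3)): offset=5, physical=[b,D,c,B,C,l], logical=[l,b,D,c,B,C]
After op 9 (swap(2, 1)): offset=5, physical=[D,b,c,B,C,l], logical=[l,D,b,c,B,C]
After op 10 (swap(0, 5)): offset=5, physical=[D,b,c,B,l,C], logical=[C,D,b,c,B,l]
After op 11 (replace(0, 'a')): offset=5, physical=[D,b,c,B,l,a], logical=[a,D,b,c,B,l]
After op 12 (replace(4, 'f')): offset=5, physical=[D,b,c,f,l,a], logical=[a,D,b,c,f,l]

Answer: a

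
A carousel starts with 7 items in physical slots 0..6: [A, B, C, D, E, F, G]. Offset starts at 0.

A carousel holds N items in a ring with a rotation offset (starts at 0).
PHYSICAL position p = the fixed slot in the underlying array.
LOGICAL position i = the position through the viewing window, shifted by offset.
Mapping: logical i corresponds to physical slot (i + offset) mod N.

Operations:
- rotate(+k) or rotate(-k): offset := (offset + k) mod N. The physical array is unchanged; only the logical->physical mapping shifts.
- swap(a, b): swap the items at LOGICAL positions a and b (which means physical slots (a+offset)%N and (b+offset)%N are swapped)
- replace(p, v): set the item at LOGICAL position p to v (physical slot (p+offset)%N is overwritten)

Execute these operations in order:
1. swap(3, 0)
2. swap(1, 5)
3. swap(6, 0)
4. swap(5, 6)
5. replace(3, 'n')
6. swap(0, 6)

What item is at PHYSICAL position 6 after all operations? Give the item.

Answer: G

Derivation:
After op 1 (swap(3, 0)): offset=0, physical=[D,B,C,A,E,F,G], logical=[D,B,C,A,E,F,G]
After op 2 (swap(1, 5)): offset=0, physical=[D,F,C,A,E,B,G], logical=[D,F,C,A,E,B,G]
After op 3 (swap(6, 0)): offset=0, physical=[G,F,C,A,E,B,D], logical=[G,F,C,A,E,B,D]
After op 4 (swap(5, 6)): offset=0, physical=[G,F,C,A,E,D,B], logical=[G,F,C,A,E,D,B]
After op 5 (replace(3, 'n')): offset=0, physical=[G,F,C,n,E,D,B], logical=[G,F,C,n,E,D,B]
After op 6 (swap(0, 6)): offset=0, physical=[B,F,C,n,E,D,G], logical=[B,F,C,n,E,D,G]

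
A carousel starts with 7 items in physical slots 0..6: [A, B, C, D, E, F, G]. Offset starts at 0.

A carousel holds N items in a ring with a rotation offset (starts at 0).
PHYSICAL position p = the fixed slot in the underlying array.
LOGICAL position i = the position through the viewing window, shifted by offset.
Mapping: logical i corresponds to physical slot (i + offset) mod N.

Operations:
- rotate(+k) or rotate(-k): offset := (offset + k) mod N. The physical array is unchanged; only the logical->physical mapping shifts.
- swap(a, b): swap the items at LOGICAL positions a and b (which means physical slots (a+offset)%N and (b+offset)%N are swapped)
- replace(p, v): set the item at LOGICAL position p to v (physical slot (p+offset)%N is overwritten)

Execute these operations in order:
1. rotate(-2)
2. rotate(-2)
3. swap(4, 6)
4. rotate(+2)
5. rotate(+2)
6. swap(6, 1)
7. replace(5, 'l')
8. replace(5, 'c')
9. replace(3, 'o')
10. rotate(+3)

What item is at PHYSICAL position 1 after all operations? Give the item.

Answer: G

Derivation:
After op 1 (rotate(-2)): offset=5, physical=[A,B,C,D,E,F,G], logical=[F,G,A,B,C,D,E]
After op 2 (rotate(-2)): offset=3, physical=[A,B,C,D,E,F,G], logical=[D,E,F,G,A,B,C]
After op 3 (swap(4, 6)): offset=3, physical=[C,B,A,D,E,F,G], logical=[D,E,F,G,C,B,A]
After op 4 (rotate(+2)): offset=5, physical=[C,B,A,D,E,F,G], logical=[F,G,C,B,A,D,E]
After op 5 (rotate(+2)): offset=0, physical=[C,B,A,D,E,F,G], logical=[C,B,A,D,E,F,G]
After op 6 (swap(6, 1)): offset=0, physical=[C,G,A,D,E,F,B], logical=[C,G,A,D,E,F,B]
After op 7 (replace(5, 'l')): offset=0, physical=[C,G,A,D,E,l,B], logical=[C,G,A,D,E,l,B]
After op 8 (replace(5, 'c')): offset=0, physical=[C,G,A,D,E,c,B], logical=[C,G,A,D,E,c,B]
After op 9 (replace(3, 'o')): offset=0, physical=[C,G,A,o,E,c,B], logical=[C,G,A,o,E,c,B]
After op 10 (rotate(+3)): offset=3, physical=[C,G,A,o,E,c,B], logical=[o,E,c,B,C,G,A]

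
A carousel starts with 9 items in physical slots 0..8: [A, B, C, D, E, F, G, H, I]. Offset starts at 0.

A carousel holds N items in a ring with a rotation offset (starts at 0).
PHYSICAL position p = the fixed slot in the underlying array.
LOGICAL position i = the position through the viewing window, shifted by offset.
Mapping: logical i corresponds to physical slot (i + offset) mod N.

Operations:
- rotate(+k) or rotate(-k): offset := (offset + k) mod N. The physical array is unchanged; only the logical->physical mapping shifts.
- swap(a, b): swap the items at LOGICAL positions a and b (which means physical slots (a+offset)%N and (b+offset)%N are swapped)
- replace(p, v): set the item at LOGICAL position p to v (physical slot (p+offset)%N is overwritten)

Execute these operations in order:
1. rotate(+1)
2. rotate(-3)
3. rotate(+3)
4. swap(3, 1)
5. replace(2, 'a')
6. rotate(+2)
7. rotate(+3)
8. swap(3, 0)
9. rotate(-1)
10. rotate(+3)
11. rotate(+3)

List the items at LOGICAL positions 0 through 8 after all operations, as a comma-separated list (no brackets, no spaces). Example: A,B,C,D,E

After op 1 (rotate(+1)): offset=1, physical=[A,B,C,D,E,F,G,H,I], logical=[B,C,D,E,F,G,H,I,A]
After op 2 (rotate(-3)): offset=7, physical=[A,B,C,D,E,F,G,H,I], logical=[H,I,A,B,C,D,E,F,G]
After op 3 (rotate(+3)): offset=1, physical=[A,B,C,D,E,F,G,H,I], logical=[B,C,D,E,F,G,H,I,A]
After op 4 (swap(3, 1)): offset=1, physical=[A,B,E,D,C,F,G,H,I], logical=[B,E,D,C,F,G,H,I,A]
After op 5 (replace(2, 'a')): offset=1, physical=[A,B,E,a,C,F,G,H,I], logical=[B,E,a,C,F,G,H,I,A]
After op 6 (rotate(+2)): offset=3, physical=[A,B,E,a,C,F,G,H,I], logical=[a,C,F,G,H,I,A,B,E]
After op 7 (rotate(+3)): offset=6, physical=[A,B,E,a,C,F,G,H,I], logical=[G,H,I,A,B,E,a,C,F]
After op 8 (swap(3, 0)): offset=6, physical=[G,B,E,a,C,F,A,H,I], logical=[A,H,I,G,B,E,a,C,F]
After op 9 (rotate(-1)): offset=5, physical=[G,B,E,a,C,F,A,H,I], logical=[F,A,H,I,G,B,E,a,C]
After op 10 (rotate(+3)): offset=8, physical=[G,B,E,a,C,F,A,H,I], logical=[I,G,B,E,a,C,F,A,H]
After op 11 (rotate(+3)): offset=2, physical=[G,B,E,a,C,F,A,H,I], logical=[E,a,C,F,A,H,I,G,B]

Answer: E,a,C,F,A,H,I,G,B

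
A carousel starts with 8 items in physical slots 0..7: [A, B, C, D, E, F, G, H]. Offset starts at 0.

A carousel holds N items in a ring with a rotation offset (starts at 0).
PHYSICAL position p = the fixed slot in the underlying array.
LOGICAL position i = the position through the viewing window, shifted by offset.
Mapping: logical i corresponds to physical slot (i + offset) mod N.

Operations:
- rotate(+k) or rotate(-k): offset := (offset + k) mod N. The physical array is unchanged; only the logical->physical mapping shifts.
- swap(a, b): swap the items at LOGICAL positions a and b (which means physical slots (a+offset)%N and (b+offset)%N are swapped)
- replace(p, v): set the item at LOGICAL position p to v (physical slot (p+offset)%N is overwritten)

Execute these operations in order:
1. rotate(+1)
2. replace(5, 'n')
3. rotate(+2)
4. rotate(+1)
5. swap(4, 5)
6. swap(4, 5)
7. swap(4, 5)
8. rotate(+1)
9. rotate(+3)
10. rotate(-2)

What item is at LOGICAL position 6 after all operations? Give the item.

After op 1 (rotate(+1)): offset=1, physical=[A,B,C,D,E,F,G,H], logical=[B,C,D,E,F,G,H,A]
After op 2 (replace(5, 'n')): offset=1, physical=[A,B,C,D,E,F,n,H], logical=[B,C,D,E,F,n,H,A]
After op 3 (rotate(+2)): offset=3, physical=[A,B,C,D,E,F,n,H], logical=[D,E,F,n,H,A,B,C]
After op 4 (rotate(+1)): offset=4, physical=[A,B,C,D,E,F,n,H], logical=[E,F,n,H,A,B,C,D]
After op 5 (swap(4, 5)): offset=4, physical=[B,A,C,D,E,F,n,H], logical=[E,F,n,H,B,A,C,D]
After op 6 (swap(4, 5)): offset=4, physical=[A,B,C,D,E,F,n,H], logical=[E,F,n,H,A,B,C,D]
After op 7 (swap(4, 5)): offset=4, physical=[B,A,C,D,E,F,n,H], logical=[E,F,n,H,B,A,C,D]
After op 8 (rotate(+1)): offset=5, physical=[B,A,C,D,E,F,n,H], logical=[F,n,H,B,A,C,D,E]
After op 9 (rotate(+3)): offset=0, physical=[B,A,C,D,E,F,n,H], logical=[B,A,C,D,E,F,n,H]
After op 10 (rotate(-2)): offset=6, physical=[B,A,C,D,E,F,n,H], logical=[n,H,B,A,C,D,E,F]

Answer: E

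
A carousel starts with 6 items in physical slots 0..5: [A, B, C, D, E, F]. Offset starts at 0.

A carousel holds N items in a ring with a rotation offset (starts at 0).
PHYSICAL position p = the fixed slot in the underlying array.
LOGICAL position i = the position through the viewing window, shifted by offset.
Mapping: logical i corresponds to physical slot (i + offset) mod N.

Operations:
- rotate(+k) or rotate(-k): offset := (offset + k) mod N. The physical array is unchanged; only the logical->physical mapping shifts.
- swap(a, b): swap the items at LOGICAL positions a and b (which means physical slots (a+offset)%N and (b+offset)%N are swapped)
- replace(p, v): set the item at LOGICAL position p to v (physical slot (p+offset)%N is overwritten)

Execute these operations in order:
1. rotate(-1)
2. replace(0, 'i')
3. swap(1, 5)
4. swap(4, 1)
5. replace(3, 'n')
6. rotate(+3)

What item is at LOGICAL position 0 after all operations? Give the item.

Answer: n

Derivation:
After op 1 (rotate(-1)): offset=5, physical=[A,B,C,D,E,F], logical=[F,A,B,C,D,E]
After op 2 (replace(0, 'i')): offset=5, physical=[A,B,C,D,E,i], logical=[i,A,B,C,D,E]
After op 3 (swap(1, 5)): offset=5, physical=[E,B,C,D,A,i], logical=[i,E,B,C,D,A]
After op 4 (swap(4, 1)): offset=5, physical=[D,B,C,E,A,i], logical=[i,D,B,C,E,A]
After op 5 (replace(3, 'n')): offset=5, physical=[D,B,n,E,A,i], logical=[i,D,B,n,E,A]
After op 6 (rotate(+3)): offset=2, physical=[D,B,n,E,A,i], logical=[n,E,A,i,D,B]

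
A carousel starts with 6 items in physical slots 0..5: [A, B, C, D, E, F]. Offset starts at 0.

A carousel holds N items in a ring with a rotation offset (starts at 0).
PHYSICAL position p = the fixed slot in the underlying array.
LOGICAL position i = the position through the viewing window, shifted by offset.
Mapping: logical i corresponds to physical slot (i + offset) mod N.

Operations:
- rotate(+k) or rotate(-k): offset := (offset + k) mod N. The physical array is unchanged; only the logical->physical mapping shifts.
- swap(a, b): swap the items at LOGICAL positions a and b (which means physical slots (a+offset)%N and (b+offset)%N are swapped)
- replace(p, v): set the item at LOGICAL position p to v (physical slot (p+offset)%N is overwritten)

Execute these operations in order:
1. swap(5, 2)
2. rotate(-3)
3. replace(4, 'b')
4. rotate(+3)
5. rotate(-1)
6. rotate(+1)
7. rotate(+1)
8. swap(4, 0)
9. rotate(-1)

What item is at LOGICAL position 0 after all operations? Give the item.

After op 1 (swap(5, 2)): offset=0, physical=[A,B,F,D,E,C], logical=[A,B,F,D,E,C]
After op 2 (rotate(-3)): offset=3, physical=[A,B,F,D,E,C], logical=[D,E,C,A,B,F]
After op 3 (replace(4, 'b')): offset=3, physical=[A,b,F,D,E,C], logical=[D,E,C,A,b,F]
After op 4 (rotate(+3)): offset=0, physical=[A,b,F,D,E,C], logical=[A,b,F,D,E,C]
After op 5 (rotate(-1)): offset=5, physical=[A,b,F,D,E,C], logical=[C,A,b,F,D,E]
After op 6 (rotate(+1)): offset=0, physical=[A,b,F,D,E,C], logical=[A,b,F,D,E,C]
After op 7 (rotate(+1)): offset=1, physical=[A,b,F,D,E,C], logical=[b,F,D,E,C,A]
After op 8 (swap(4, 0)): offset=1, physical=[A,C,F,D,E,b], logical=[C,F,D,E,b,A]
After op 9 (rotate(-1)): offset=0, physical=[A,C,F,D,E,b], logical=[A,C,F,D,E,b]

Answer: A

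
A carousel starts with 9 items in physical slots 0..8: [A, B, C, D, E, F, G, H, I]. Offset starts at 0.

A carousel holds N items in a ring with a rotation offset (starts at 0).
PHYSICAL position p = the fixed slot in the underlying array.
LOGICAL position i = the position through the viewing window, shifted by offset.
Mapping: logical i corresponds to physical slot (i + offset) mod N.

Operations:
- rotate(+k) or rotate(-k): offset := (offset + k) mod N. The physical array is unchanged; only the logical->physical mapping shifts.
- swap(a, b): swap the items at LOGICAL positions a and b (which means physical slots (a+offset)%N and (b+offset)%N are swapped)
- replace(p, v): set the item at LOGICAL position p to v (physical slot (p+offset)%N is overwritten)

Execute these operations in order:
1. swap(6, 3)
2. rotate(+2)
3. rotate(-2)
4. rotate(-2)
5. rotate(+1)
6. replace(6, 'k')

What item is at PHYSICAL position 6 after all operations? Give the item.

After op 1 (swap(6, 3)): offset=0, physical=[A,B,C,G,E,F,D,H,I], logical=[A,B,C,G,E,F,D,H,I]
After op 2 (rotate(+2)): offset=2, physical=[A,B,C,G,E,F,D,H,I], logical=[C,G,E,F,D,H,I,A,B]
After op 3 (rotate(-2)): offset=0, physical=[A,B,C,G,E,F,D,H,I], logical=[A,B,C,G,E,F,D,H,I]
After op 4 (rotate(-2)): offset=7, physical=[A,B,C,G,E,F,D,H,I], logical=[H,I,A,B,C,G,E,F,D]
After op 5 (rotate(+1)): offset=8, physical=[A,B,C,G,E,F,D,H,I], logical=[I,A,B,C,G,E,F,D,H]
After op 6 (replace(6, 'k')): offset=8, physical=[A,B,C,G,E,k,D,H,I], logical=[I,A,B,C,G,E,k,D,H]

Answer: D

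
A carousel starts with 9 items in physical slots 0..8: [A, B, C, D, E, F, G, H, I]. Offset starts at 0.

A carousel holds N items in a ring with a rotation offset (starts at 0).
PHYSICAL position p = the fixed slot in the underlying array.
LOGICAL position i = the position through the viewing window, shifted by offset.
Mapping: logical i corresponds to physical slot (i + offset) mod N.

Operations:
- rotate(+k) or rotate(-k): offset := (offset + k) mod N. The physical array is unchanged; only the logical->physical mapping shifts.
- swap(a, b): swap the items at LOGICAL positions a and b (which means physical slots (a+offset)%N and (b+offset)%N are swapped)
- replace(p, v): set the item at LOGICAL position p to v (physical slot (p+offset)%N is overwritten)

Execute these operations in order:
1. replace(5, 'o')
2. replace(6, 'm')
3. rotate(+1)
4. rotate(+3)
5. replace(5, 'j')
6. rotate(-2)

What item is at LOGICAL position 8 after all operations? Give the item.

Answer: B

Derivation:
After op 1 (replace(5, 'o')): offset=0, physical=[A,B,C,D,E,o,G,H,I], logical=[A,B,C,D,E,o,G,H,I]
After op 2 (replace(6, 'm')): offset=0, physical=[A,B,C,D,E,o,m,H,I], logical=[A,B,C,D,E,o,m,H,I]
After op 3 (rotate(+1)): offset=1, physical=[A,B,C,D,E,o,m,H,I], logical=[B,C,D,E,o,m,H,I,A]
After op 4 (rotate(+3)): offset=4, physical=[A,B,C,D,E,o,m,H,I], logical=[E,o,m,H,I,A,B,C,D]
After op 5 (replace(5, 'j')): offset=4, physical=[j,B,C,D,E,o,m,H,I], logical=[E,o,m,H,I,j,B,C,D]
After op 6 (rotate(-2)): offset=2, physical=[j,B,C,D,E,o,m,H,I], logical=[C,D,E,o,m,H,I,j,B]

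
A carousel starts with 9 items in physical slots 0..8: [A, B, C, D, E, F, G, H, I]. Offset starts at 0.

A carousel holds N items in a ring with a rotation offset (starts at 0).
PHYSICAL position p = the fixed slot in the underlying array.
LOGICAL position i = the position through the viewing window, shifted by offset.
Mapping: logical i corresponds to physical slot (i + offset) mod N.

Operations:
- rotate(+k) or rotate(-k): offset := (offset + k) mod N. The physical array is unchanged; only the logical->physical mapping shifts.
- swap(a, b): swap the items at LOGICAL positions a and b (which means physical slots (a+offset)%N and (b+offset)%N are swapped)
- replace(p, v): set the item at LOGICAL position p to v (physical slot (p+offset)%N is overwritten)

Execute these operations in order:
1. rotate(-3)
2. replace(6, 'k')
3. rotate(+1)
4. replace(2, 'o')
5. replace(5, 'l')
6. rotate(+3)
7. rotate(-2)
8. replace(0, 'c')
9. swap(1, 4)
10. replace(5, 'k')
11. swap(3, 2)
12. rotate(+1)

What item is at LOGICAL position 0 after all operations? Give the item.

After op 1 (rotate(-3)): offset=6, physical=[A,B,C,D,E,F,G,H,I], logical=[G,H,I,A,B,C,D,E,F]
After op 2 (replace(6, 'k')): offset=6, physical=[A,B,C,k,E,F,G,H,I], logical=[G,H,I,A,B,C,k,E,F]
After op 3 (rotate(+1)): offset=7, physical=[A,B,C,k,E,F,G,H,I], logical=[H,I,A,B,C,k,E,F,G]
After op 4 (replace(2, 'o')): offset=7, physical=[o,B,C,k,E,F,G,H,I], logical=[H,I,o,B,C,k,E,F,G]
After op 5 (replace(5, 'l')): offset=7, physical=[o,B,C,l,E,F,G,H,I], logical=[H,I,o,B,C,l,E,F,G]
After op 6 (rotate(+3)): offset=1, physical=[o,B,C,l,E,F,G,H,I], logical=[B,C,l,E,F,G,H,I,o]
After op 7 (rotate(-2)): offset=8, physical=[o,B,C,l,E,F,G,H,I], logical=[I,o,B,C,l,E,F,G,H]
After op 8 (replace(0, 'c')): offset=8, physical=[o,B,C,l,E,F,G,H,c], logical=[c,o,B,C,l,E,F,G,H]
After op 9 (swap(1, 4)): offset=8, physical=[l,B,C,o,E,F,G,H,c], logical=[c,l,B,C,o,E,F,G,H]
After op 10 (replace(5, 'k')): offset=8, physical=[l,B,C,o,k,F,G,H,c], logical=[c,l,B,C,o,k,F,G,H]
After op 11 (swap(3, 2)): offset=8, physical=[l,C,B,o,k,F,G,H,c], logical=[c,l,C,B,o,k,F,G,H]
After op 12 (rotate(+1)): offset=0, physical=[l,C,B,o,k,F,G,H,c], logical=[l,C,B,o,k,F,G,H,c]

Answer: l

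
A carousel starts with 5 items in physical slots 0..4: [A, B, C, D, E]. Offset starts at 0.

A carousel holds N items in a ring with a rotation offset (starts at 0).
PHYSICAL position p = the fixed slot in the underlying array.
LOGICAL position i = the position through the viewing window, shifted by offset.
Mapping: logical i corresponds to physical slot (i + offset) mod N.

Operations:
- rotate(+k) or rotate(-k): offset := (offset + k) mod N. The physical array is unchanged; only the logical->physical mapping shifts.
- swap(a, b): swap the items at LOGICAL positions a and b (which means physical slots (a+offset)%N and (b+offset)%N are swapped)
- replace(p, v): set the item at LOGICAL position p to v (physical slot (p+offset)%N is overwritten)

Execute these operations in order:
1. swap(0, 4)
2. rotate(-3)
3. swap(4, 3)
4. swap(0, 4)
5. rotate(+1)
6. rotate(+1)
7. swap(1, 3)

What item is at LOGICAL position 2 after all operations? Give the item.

After op 1 (swap(0, 4)): offset=0, physical=[E,B,C,D,A], logical=[E,B,C,D,A]
After op 2 (rotate(-3)): offset=2, physical=[E,B,C,D,A], logical=[C,D,A,E,B]
After op 3 (swap(4, 3)): offset=2, physical=[B,E,C,D,A], logical=[C,D,A,B,E]
After op 4 (swap(0, 4)): offset=2, physical=[B,C,E,D,A], logical=[E,D,A,B,C]
After op 5 (rotate(+1)): offset=3, physical=[B,C,E,D,A], logical=[D,A,B,C,E]
After op 6 (rotate(+1)): offset=4, physical=[B,C,E,D,A], logical=[A,B,C,E,D]
After op 7 (swap(1, 3)): offset=4, physical=[E,C,B,D,A], logical=[A,E,C,B,D]

Answer: C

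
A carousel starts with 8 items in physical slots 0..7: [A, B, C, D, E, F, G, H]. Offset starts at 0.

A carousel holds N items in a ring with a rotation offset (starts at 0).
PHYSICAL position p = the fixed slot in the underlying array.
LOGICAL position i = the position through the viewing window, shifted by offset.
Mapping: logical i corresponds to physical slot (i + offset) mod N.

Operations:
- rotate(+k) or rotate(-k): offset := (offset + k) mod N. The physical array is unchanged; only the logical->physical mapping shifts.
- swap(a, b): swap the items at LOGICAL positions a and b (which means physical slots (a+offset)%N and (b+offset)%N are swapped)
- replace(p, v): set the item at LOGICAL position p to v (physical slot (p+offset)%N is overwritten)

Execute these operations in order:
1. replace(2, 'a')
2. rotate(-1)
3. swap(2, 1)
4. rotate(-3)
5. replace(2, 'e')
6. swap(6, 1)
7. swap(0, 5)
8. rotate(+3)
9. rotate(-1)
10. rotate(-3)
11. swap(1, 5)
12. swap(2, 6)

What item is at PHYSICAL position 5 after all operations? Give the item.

After op 1 (replace(2, 'a')): offset=0, physical=[A,B,a,D,E,F,G,H], logical=[A,B,a,D,E,F,G,H]
After op 2 (rotate(-1)): offset=7, physical=[A,B,a,D,E,F,G,H], logical=[H,A,B,a,D,E,F,G]
After op 3 (swap(2, 1)): offset=7, physical=[B,A,a,D,E,F,G,H], logical=[H,B,A,a,D,E,F,G]
After op 4 (rotate(-3)): offset=4, physical=[B,A,a,D,E,F,G,H], logical=[E,F,G,H,B,A,a,D]
After op 5 (replace(2, 'e')): offset=4, physical=[B,A,a,D,E,F,e,H], logical=[E,F,e,H,B,A,a,D]
After op 6 (swap(6, 1)): offset=4, physical=[B,A,F,D,E,a,e,H], logical=[E,a,e,H,B,A,F,D]
After op 7 (swap(0, 5)): offset=4, physical=[B,E,F,D,A,a,e,H], logical=[A,a,e,H,B,E,F,D]
After op 8 (rotate(+3)): offset=7, physical=[B,E,F,D,A,a,e,H], logical=[H,B,E,F,D,A,a,e]
After op 9 (rotate(-1)): offset=6, physical=[B,E,F,D,A,a,e,H], logical=[e,H,B,E,F,D,A,a]
After op 10 (rotate(-3)): offset=3, physical=[B,E,F,D,A,a,e,H], logical=[D,A,a,e,H,B,E,F]
After op 11 (swap(1, 5)): offset=3, physical=[A,E,F,D,B,a,e,H], logical=[D,B,a,e,H,A,E,F]
After op 12 (swap(2, 6)): offset=3, physical=[A,a,F,D,B,E,e,H], logical=[D,B,E,e,H,A,a,F]

Answer: E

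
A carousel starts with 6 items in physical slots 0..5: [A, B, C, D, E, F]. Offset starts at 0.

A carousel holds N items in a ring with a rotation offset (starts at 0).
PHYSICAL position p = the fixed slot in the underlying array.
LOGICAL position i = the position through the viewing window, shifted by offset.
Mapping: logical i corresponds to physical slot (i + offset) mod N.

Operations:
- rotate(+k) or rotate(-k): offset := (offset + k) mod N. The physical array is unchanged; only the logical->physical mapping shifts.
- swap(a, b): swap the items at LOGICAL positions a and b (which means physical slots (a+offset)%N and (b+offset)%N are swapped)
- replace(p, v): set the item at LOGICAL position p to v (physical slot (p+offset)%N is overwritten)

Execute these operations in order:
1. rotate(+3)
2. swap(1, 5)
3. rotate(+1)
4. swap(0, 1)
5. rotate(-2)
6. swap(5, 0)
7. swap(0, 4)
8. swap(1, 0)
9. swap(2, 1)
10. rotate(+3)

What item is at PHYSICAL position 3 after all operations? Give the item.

Answer: F

Derivation:
After op 1 (rotate(+3)): offset=3, physical=[A,B,C,D,E,F], logical=[D,E,F,A,B,C]
After op 2 (swap(1, 5)): offset=3, physical=[A,B,E,D,C,F], logical=[D,C,F,A,B,E]
After op 3 (rotate(+1)): offset=4, physical=[A,B,E,D,C,F], logical=[C,F,A,B,E,D]
After op 4 (swap(0, 1)): offset=4, physical=[A,B,E,D,F,C], logical=[F,C,A,B,E,D]
After op 5 (rotate(-2)): offset=2, physical=[A,B,E,D,F,C], logical=[E,D,F,C,A,B]
After op 6 (swap(5, 0)): offset=2, physical=[A,E,B,D,F,C], logical=[B,D,F,C,A,E]
After op 7 (swap(0, 4)): offset=2, physical=[B,E,A,D,F,C], logical=[A,D,F,C,B,E]
After op 8 (swap(1, 0)): offset=2, physical=[B,E,D,A,F,C], logical=[D,A,F,C,B,E]
After op 9 (swap(2, 1)): offset=2, physical=[B,E,D,F,A,C], logical=[D,F,A,C,B,E]
After op 10 (rotate(+3)): offset=5, physical=[B,E,D,F,A,C], logical=[C,B,E,D,F,A]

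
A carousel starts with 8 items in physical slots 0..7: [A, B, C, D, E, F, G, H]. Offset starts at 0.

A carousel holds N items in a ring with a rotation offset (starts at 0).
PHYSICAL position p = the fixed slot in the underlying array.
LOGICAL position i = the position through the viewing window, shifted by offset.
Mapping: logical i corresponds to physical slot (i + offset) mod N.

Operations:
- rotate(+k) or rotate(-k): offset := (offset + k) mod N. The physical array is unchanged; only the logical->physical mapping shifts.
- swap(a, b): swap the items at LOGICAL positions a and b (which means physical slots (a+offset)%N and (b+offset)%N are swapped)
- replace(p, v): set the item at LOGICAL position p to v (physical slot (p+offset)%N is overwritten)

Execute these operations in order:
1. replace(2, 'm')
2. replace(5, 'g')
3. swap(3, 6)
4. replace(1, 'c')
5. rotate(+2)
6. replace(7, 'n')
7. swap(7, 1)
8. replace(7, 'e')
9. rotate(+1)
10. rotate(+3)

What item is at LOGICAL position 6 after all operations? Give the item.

Answer: E

Derivation:
After op 1 (replace(2, 'm')): offset=0, physical=[A,B,m,D,E,F,G,H], logical=[A,B,m,D,E,F,G,H]
After op 2 (replace(5, 'g')): offset=0, physical=[A,B,m,D,E,g,G,H], logical=[A,B,m,D,E,g,G,H]
After op 3 (swap(3, 6)): offset=0, physical=[A,B,m,G,E,g,D,H], logical=[A,B,m,G,E,g,D,H]
After op 4 (replace(1, 'c')): offset=0, physical=[A,c,m,G,E,g,D,H], logical=[A,c,m,G,E,g,D,H]
After op 5 (rotate(+2)): offset=2, physical=[A,c,m,G,E,g,D,H], logical=[m,G,E,g,D,H,A,c]
After op 6 (replace(7, 'n')): offset=2, physical=[A,n,m,G,E,g,D,H], logical=[m,G,E,g,D,H,A,n]
After op 7 (swap(7, 1)): offset=2, physical=[A,G,m,n,E,g,D,H], logical=[m,n,E,g,D,H,A,G]
After op 8 (replace(7, 'e')): offset=2, physical=[A,e,m,n,E,g,D,H], logical=[m,n,E,g,D,H,A,e]
After op 9 (rotate(+1)): offset=3, physical=[A,e,m,n,E,g,D,H], logical=[n,E,g,D,H,A,e,m]
After op 10 (rotate(+3)): offset=6, physical=[A,e,m,n,E,g,D,H], logical=[D,H,A,e,m,n,E,g]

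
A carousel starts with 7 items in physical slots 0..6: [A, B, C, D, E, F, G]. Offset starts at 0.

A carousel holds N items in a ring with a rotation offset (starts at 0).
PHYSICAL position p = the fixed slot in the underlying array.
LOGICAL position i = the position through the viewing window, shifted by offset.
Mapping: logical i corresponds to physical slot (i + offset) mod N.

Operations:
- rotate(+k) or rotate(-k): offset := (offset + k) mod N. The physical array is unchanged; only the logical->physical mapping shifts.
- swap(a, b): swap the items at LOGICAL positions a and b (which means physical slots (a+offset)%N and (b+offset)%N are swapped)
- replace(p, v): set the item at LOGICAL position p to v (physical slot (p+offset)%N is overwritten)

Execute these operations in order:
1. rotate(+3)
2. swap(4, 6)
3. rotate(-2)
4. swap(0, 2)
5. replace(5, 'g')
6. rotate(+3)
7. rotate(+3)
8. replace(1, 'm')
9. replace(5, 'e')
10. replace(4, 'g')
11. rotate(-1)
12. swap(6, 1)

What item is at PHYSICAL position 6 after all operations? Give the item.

Answer: g

Derivation:
After op 1 (rotate(+3)): offset=3, physical=[A,B,C,D,E,F,G], logical=[D,E,F,G,A,B,C]
After op 2 (swap(4, 6)): offset=3, physical=[C,B,A,D,E,F,G], logical=[D,E,F,G,C,B,A]
After op 3 (rotate(-2)): offset=1, physical=[C,B,A,D,E,F,G], logical=[B,A,D,E,F,G,C]
After op 4 (swap(0, 2)): offset=1, physical=[C,D,A,B,E,F,G], logical=[D,A,B,E,F,G,C]
After op 5 (replace(5, 'g')): offset=1, physical=[C,D,A,B,E,F,g], logical=[D,A,B,E,F,g,C]
After op 6 (rotate(+3)): offset=4, physical=[C,D,A,B,E,F,g], logical=[E,F,g,C,D,A,B]
After op 7 (rotate(+3)): offset=0, physical=[C,D,A,B,E,F,g], logical=[C,D,A,B,E,F,g]
After op 8 (replace(1, 'm')): offset=0, physical=[C,m,A,B,E,F,g], logical=[C,m,A,B,E,F,g]
After op 9 (replace(5, 'e')): offset=0, physical=[C,m,A,B,E,e,g], logical=[C,m,A,B,E,e,g]
After op 10 (replace(4, 'g')): offset=0, physical=[C,m,A,B,g,e,g], logical=[C,m,A,B,g,e,g]
After op 11 (rotate(-1)): offset=6, physical=[C,m,A,B,g,e,g], logical=[g,C,m,A,B,g,e]
After op 12 (swap(6, 1)): offset=6, physical=[e,m,A,B,g,C,g], logical=[g,e,m,A,B,g,C]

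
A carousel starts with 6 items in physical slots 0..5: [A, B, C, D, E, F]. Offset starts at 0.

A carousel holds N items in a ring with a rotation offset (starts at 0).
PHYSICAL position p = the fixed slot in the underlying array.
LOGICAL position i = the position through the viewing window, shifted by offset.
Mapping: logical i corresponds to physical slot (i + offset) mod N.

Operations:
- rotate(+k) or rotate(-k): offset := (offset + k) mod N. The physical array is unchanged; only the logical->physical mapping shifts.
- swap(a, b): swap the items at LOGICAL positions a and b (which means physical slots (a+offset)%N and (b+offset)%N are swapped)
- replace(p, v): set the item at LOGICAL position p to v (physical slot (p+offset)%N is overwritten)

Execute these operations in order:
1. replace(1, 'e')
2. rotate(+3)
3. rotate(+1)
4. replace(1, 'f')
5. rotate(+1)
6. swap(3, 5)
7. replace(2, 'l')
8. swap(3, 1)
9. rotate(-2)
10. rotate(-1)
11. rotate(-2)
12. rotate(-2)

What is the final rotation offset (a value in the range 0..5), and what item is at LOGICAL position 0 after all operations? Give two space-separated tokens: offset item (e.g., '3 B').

After op 1 (replace(1, 'e')): offset=0, physical=[A,e,C,D,E,F], logical=[A,e,C,D,E,F]
After op 2 (rotate(+3)): offset=3, physical=[A,e,C,D,E,F], logical=[D,E,F,A,e,C]
After op 3 (rotate(+1)): offset=4, physical=[A,e,C,D,E,F], logical=[E,F,A,e,C,D]
After op 4 (replace(1, 'f')): offset=4, physical=[A,e,C,D,E,f], logical=[E,f,A,e,C,D]
After op 5 (rotate(+1)): offset=5, physical=[A,e,C,D,E,f], logical=[f,A,e,C,D,E]
After op 6 (swap(3, 5)): offset=5, physical=[A,e,E,D,C,f], logical=[f,A,e,E,D,C]
After op 7 (replace(2, 'l')): offset=5, physical=[A,l,E,D,C,f], logical=[f,A,l,E,D,C]
After op 8 (swap(3, 1)): offset=5, physical=[E,l,A,D,C,f], logical=[f,E,l,A,D,C]
After op 9 (rotate(-2)): offset=3, physical=[E,l,A,D,C,f], logical=[D,C,f,E,l,A]
After op 10 (rotate(-1)): offset=2, physical=[E,l,A,D,C,f], logical=[A,D,C,f,E,l]
After op 11 (rotate(-2)): offset=0, physical=[E,l,A,D,C,f], logical=[E,l,A,D,C,f]
After op 12 (rotate(-2)): offset=4, physical=[E,l,A,D,C,f], logical=[C,f,E,l,A,D]

Answer: 4 C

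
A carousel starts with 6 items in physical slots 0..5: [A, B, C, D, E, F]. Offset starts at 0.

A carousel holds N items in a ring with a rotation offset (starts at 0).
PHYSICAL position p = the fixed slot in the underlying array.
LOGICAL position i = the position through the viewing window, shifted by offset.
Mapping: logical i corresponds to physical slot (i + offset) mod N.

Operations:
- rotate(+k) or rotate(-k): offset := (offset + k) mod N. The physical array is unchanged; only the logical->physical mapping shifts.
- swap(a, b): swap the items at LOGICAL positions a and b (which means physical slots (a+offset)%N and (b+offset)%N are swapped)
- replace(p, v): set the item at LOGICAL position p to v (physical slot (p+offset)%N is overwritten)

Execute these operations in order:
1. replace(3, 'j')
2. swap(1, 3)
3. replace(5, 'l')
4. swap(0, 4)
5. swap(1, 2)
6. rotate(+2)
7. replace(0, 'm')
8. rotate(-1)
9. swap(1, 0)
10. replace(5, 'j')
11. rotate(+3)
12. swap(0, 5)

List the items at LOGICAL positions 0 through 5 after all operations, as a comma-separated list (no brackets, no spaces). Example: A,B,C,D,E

Answer: B,l,j,m,C,A

Derivation:
After op 1 (replace(3, 'j')): offset=0, physical=[A,B,C,j,E,F], logical=[A,B,C,j,E,F]
After op 2 (swap(1, 3)): offset=0, physical=[A,j,C,B,E,F], logical=[A,j,C,B,E,F]
After op 3 (replace(5, 'l')): offset=0, physical=[A,j,C,B,E,l], logical=[A,j,C,B,E,l]
After op 4 (swap(0, 4)): offset=0, physical=[E,j,C,B,A,l], logical=[E,j,C,B,A,l]
After op 5 (swap(1, 2)): offset=0, physical=[E,C,j,B,A,l], logical=[E,C,j,B,A,l]
After op 6 (rotate(+2)): offset=2, physical=[E,C,j,B,A,l], logical=[j,B,A,l,E,C]
After op 7 (replace(0, 'm')): offset=2, physical=[E,C,m,B,A,l], logical=[m,B,A,l,E,C]
After op 8 (rotate(-1)): offset=1, physical=[E,C,m,B,A,l], logical=[C,m,B,A,l,E]
After op 9 (swap(1, 0)): offset=1, physical=[E,m,C,B,A,l], logical=[m,C,B,A,l,E]
After op 10 (replace(5, 'j')): offset=1, physical=[j,m,C,B,A,l], logical=[m,C,B,A,l,j]
After op 11 (rotate(+3)): offset=4, physical=[j,m,C,B,A,l], logical=[A,l,j,m,C,B]
After op 12 (swap(0, 5)): offset=4, physical=[j,m,C,A,B,l], logical=[B,l,j,m,C,A]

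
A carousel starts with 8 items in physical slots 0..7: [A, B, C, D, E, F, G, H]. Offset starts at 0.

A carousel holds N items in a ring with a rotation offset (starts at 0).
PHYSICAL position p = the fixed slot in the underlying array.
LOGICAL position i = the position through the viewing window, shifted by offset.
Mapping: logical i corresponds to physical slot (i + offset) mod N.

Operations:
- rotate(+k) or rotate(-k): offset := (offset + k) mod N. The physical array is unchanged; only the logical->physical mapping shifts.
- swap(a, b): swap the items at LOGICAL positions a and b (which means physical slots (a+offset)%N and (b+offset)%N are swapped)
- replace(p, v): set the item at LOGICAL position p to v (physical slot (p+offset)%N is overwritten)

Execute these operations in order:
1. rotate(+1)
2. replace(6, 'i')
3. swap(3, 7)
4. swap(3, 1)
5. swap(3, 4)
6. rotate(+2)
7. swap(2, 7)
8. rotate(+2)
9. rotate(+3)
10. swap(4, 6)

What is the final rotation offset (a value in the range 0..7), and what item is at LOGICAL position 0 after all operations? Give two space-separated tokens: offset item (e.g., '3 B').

Answer: 0 E

Derivation:
After op 1 (rotate(+1)): offset=1, physical=[A,B,C,D,E,F,G,H], logical=[B,C,D,E,F,G,H,A]
After op 2 (replace(6, 'i')): offset=1, physical=[A,B,C,D,E,F,G,i], logical=[B,C,D,E,F,G,i,A]
After op 3 (swap(3, 7)): offset=1, physical=[E,B,C,D,A,F,G,i], logical=[B,C,D,A,F,G,i,E]
After op 4 (swap(3, 1)): offset=1, physical=[E,B,A,D,C,F,G,i], logical=[B,A,D,C,F,G,i,E]
After op 5 (swap(3, 4)): offset=1, physical=[E,B,A,D,F,C,G,i], logical=[B,A,D,F,C,G,i,E]
After op 6 (rotate(+2)): offset=3, physical=[E,B,A,D,F,C,G,i], logical=[D,F,C,G,i,E,B,A]
After op 7 (swap(2, 7)): offset=3, physical=[E,B,C,D,F,A,G,i], logical=[D,F,A,G,i,E,B,C]
After op 8 (rotate(+2)): offset=5, physical=[E,B,C,D,F,A,G,i], logical=[A,G,i,E,B,C,D,F]
After op 9 (rotate(+3)): offset=0, physical=[E,B,C,D,F,A,G,i], logical=[E,B,C,D,F,A,G,i]
After op 10 (swap(4, 6)): offset=0, physical=[E,B,C,D,G,A,F,i], logical=[E,B,C,D,G,A,F,i]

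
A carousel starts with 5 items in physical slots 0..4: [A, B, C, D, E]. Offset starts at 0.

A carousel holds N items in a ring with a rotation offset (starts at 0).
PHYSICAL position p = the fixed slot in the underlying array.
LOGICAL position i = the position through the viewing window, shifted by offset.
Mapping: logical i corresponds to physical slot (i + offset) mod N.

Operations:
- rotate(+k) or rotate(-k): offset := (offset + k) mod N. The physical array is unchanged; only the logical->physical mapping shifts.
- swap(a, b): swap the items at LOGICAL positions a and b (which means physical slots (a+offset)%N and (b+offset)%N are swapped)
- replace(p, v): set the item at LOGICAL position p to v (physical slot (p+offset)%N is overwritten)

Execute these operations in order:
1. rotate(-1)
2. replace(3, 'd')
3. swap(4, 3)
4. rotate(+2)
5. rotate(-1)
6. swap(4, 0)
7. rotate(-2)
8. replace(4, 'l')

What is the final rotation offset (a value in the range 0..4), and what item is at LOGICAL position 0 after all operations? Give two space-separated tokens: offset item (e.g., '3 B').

Answer: 3 d

Derivation:
After op 1 (rotate(-1)): offset=4, physical=[A,B,C,D,E], logical=[E,A,B,C,D]
After op 2 (replace(3, 'd')): offset=4, physical=[A,B,d,D,E], logical=[E,A,B,d,D]
After op 3 (swap(4, 3)): offset=4, physical=[A,B,D,d,E], logical=[E,A,B,D,d]
After op 4 (rotate(+2)): offset=1, physical=[A,B,D,d,E], logical=[B,D,d,E,A]
After op 5 (rotate(-1)): offset=0, physical=[A,B,D,d,E], logical=[A,B,D,d,E]
After op 6 (swap(4, 0)): offset=0, physical=[E,B,D,d,A], logical=[E,B,D,d,A]
After op 7 (rotate(-2)): offset=3, physical=[E,B,D,d,A], logical=[d,A,E,B,D]
After op 8 (replace(4, 'l')): offset=3, physical=[E,B,l,d,A], logical=[d,A,E,B,l]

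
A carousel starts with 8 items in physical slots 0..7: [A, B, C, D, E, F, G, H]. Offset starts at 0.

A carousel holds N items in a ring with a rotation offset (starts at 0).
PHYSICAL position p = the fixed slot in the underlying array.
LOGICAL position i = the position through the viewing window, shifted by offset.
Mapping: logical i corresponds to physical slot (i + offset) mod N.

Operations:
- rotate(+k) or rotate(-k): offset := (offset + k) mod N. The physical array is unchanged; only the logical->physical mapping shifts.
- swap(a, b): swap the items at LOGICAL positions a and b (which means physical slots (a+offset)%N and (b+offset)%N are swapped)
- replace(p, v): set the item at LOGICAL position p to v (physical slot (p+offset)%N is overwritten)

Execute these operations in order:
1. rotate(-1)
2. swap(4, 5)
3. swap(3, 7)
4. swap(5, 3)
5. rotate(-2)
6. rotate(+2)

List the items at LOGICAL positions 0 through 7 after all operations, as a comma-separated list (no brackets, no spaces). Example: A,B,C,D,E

Answer: H,A,B,D,E,G,F,C

Derivation:
After op 1 (rotate(-1)): offset=7, physical=[A,B,C,D,E,F,G,H], logical=[H,A,B,C,D,E,F,G]
After op 2 (swap(4, 5)): offset=7, physical=[A,B,C,E,D,F,G,H], logical=[H,A,B,C,E,D,F,G]
After op 3 (swap(3, 7)): offset=7, physical=[A,B,G,E,D,F,C,H], logical=[H,A,B,G,E,D,F,C]
After op 4 (swap(5, 3)): offset=7, physical=[A,B,D,E,G,F,C,H], logical=[H,A,B,D,E,G,F,C]
After op 5 (rotate(-2)): offset=5, physical=[A,B,D,E,G,F,C,H], logical=[F,C,H,A,B,D,E,G]
After op 6 (rotate(+2)): offset=7, physical=[A,B,D,E,G,F,C,H], logical=[H,A,B,D,E,G,F,C]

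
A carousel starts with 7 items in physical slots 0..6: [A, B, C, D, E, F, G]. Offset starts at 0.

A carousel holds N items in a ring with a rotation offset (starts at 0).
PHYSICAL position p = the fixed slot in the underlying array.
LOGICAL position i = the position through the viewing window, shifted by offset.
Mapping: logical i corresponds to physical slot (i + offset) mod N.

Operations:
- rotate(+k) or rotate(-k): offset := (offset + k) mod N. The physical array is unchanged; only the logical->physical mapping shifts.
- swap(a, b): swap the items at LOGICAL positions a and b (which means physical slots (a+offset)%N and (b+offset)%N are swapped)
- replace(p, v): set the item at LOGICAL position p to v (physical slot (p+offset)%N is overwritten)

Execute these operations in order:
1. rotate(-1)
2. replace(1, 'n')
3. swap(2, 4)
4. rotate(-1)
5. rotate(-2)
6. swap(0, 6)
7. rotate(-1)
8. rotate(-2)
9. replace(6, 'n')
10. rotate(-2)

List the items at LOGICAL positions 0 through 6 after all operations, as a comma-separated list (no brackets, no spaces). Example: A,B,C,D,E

After op 1 (rotate(-1)): offset=6, physical=[A,B,C,D,E,F,G], logical=[G,A,B,C,D,E,F]
After op 2 (replace(1, 'n')): offset=6, physical=[n,B,C,D,E,F,G], logical=[G,n,B,C,D,E,F]
After op 3 (swap(2, 4)): offset=6, physical=[n,D,C,B,E,F,G], logical=[G,n,D,C,B,E,F]
After op 4 (rotate(-1)): offset=5, physical=[n,D,C,B,E,F,G], logical=[F,G,n,D,C,B,E]
After op 5 (rotate(-2)): offset=3, physical=[n,D,C,B,E,F,G], logical=[B,E,F,G,n,D,C]
After op 6 (swap(0, 6)): offset=3, physical=[n,D,B,C,E,F,G], logical=[C,E,F,G,n,D,B]
After op 7 (rotate(-1)): offset=2, physical=[n,D,B,C,E,F,G], logical=[B,C,E,F,G,n,D]
After op 8 (rotate(-2)): offset=0, physical=[n,D,B,C,E,F,G], logical=[n,D,B,C,E,F,G]
After op 9 (replace(6, 'n')): offset=0, physical=[n,D,B,C,E,F,n], logical=[n,D,B,C,E,F,n]
After op 10 (rotate(-2)): offset=5, physical=[n,D,B,C,E,F,n], logical=[F,n,n,D,B,C,E]

Answer: F,n,n,D,B,C,E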